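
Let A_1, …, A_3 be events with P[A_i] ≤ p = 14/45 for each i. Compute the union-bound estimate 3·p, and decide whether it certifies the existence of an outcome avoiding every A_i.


Union bound: P[∪_{i=1}^{3} A_i] ≤ Σ_i P[A_i] ≤ 3·p = 3·(14/45) = 14/15.
Numerically: 14/15 ≈ 0.9333333.
Is 14/15 < 1? YES.
Since P[∪ A_i] ≤ 14/15 < 1, the complement has P[∩ A_i^c] ≥ 1 − 14/15 = 1/15 > 0, so some outcome avoids every A_i.

3·p = 14/15 ≈ 0.9333333; existence CERTIFIED by the union bound.


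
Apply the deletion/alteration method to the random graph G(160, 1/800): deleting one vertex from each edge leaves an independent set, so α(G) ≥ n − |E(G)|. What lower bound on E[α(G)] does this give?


E[|E(G)|] = C(160, 2)·p = 12720 · (1/800) = 159/10.
E[α(G)] ≥ n − E[|E(G)|] = 160 − 159/10 = 1441/10.
Numerically: ≈ 144.10000.
(This is only a lower bound; the true E[α(G)] may be larger.)

E[α(G)] ≥ 1441/10 ≈ 144.10000.


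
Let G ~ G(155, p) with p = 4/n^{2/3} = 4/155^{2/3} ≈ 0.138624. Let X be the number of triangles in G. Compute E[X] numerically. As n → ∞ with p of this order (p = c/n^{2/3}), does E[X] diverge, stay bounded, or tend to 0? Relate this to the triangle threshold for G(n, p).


Number of potential triangles: C(155, 3) = 608685.
Each occurs with probability p³ ≈ (0.138624)³ ≈ 2.66389178e-03.
By linearity: E[X] = C(155, 3)·p³ ≈ 608685 · 2.66389178e-03 ≈ 1621.470968.
Since α = 2/3 < 1, p = c/n^{2/3} ≫ 1/n is above the triangle threshold p ~ 1/n. Asymptotically E[X] ~ (c³/6)·n^{3(1−α)} = (4³/6)·n^{1} → ∞; triangles are abundant w.h.p.

E[X] ≈ 1621.470968; in regime p = Θ(1/n^{2/3}) E[X] diverges (above the triangle threshold p ~ 1/n).


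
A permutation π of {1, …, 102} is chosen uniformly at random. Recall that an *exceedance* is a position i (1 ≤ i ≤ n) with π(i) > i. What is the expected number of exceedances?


Write X = Σ_{i=1}^{102} X_i, where X_i = 1_{π(i) > i}.
For each fixed i, π(i) is uniform over {1, …, 102} (marginal of a uniform permutation), so P[π(i) > i] = (n − i)/n. Summing: Σ_{i=1}^{102} (n − i)/n = (0 + 1 + … + 101)/102 = 102(102 − 1)/(2·102) = (102 − 1)/2.
Hence E[X] = Σ_{i=1}^{102} (102 − i)/102 = 101/2 ≈ 50.500.

E[X] = 101/2 = 50.500.


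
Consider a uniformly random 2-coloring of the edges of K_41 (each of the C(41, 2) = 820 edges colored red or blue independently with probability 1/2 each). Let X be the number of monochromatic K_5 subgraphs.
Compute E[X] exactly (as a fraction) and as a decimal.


Let X = Σ_S X_S over the C(41, 5) = 749398 subsets S of size 5, where X_S = 1 if the K_5 on S is monochromatic.
For a fixed S, the K_5 on S has C(5, 2) = 10 edges. P[all 10 edges red] = (1/2)^10, and likewise for blue, so P[monochromatic] = 2·(1/2)^10 = 2^{1 − 10} = 1/512.
Summing: E[X] = C(41, 5) · 2^{1 − 10} = 749398 · 1/512 = 374699/256.
Numerically: E[X] ≈ 1463.667969.

E[X] = C(41,5)·2^(1−C(5,2)) = 374699/256 ≈ 1463.667969.


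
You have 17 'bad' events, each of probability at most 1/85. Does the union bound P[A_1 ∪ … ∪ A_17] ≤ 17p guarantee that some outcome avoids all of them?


Union bound: P[∪_{i=1}^{17} A_i] ≤ Σ_i P[A_i] ≤ 17·p = 17·(1/85) = 1/5.
Numerically: 1/5 ≈ 0.200000.
Is 1/5 < 1? YES.
Since P[∪ A_i] ≤ 1/5 < 1, the complement has P[∩ A_i^c] ≥ 1 − 1/5 = 4/5 > 0, so some outcome avoids every A_i.

17·p = 1/5 ≈ 0.200000; existence CERTIFIED by the union bound.


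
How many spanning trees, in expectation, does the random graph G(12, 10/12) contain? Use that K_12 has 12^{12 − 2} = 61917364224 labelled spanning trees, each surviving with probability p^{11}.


K_12 has 12^{12 − 2} = 61917364224 labelled spanning trees.
For each such spanning tree H, let X_H = 1 if all 11 edges of H are present in G. Then P[X_H = 1] = p^{11} = (5/6)^{11} = 48828125/362797056.
By linearity: E[X] = Σ_H E[X_H] = 61917364224 · p^{11} = 61917364224 · 48828125/362797056 = 25000000000/3.
Numerically: E[X] ≈ 8.33e+09.

E[X] = 61917364224 · (5/6)^{11} = 25000000000/3 ≈ 8.33e+09.


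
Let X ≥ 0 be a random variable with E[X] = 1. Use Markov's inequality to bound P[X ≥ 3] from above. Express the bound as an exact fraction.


μ = E[X] = 1, a = 3.
Markov: P[X ≥ 3] ≤ μ/a = (1)/3 = 1/3.
Numerically: ≈ 0.333333.
(Since a = 3 > μ = 1.000000, the bound 1/3 is < 1 and informative.)

P[X ≥ 3] ≤ 1/3 ≈ 0.333333.


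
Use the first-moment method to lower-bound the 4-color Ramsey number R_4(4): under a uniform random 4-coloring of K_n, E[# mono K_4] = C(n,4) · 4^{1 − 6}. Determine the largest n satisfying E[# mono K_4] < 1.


We need C(n, 4) · 4^{1 − 6} < 1, i.e. C(n, 4) < 4^{6 − 1} = 1024.
Check values of n near the boundary:
  n = 12: C(12, 4) = 495; 495 < 1024? YES
  n = 13: C(13, 4) = 715; 715 < 1024? YES
  n = 14: C(14, 4) = 1001; 1001 < 1024? YES
  n = 15: C(15, 4) = 1365; 1365 < 1024? NO
The largest n with C(n, 4) < 1024 is n = 14 (where E[X] = 1001/1024 ≈ 0.978). Hence R_4(4) > 14, i.e. R_4(4) ≥ 15.

Largest n = 14; hence R_4(4) > 14.


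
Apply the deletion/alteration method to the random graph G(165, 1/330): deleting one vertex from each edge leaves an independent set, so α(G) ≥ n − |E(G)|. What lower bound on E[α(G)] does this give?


E[|E(G)|] = C(165, 2)·p = 13530 · (1/330) = 41.
E[α(G)] ≥ n − E[|E(G)|] = 165 − 41 = 124.
Numerically: ≈ 124.00000.
(This is only a lower bound; the true E[α(G)] may be larger.)

E[α(G)] ≥ 124 ≈ 124.00000.


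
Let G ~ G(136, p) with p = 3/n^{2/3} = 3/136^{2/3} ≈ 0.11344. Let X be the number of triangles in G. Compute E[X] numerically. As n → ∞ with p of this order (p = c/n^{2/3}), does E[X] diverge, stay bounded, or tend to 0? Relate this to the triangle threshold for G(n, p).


Number of potential triangles: C(136, 3) = 410040.
Each occurs with probability p³ ≈ (0.11344)³ ≈ 1.4597751e-03.
By linearity: E[X] = C(136, 3)·p³ ≈ 410040 · 1.4597751e-03 ≈ 598.56618.
Since α = 2/3 < 1, p = c/n^{2/3} ≫ 1/n is above the triangle threshold p ~ 1/n. Asymptotically E[X] ~ (c³/6)·n^{3(1−α)} = (3³/6)·n^{1} → ∞; triangles are abundant w.h.p.

E[X] ≈ 598.56618; in regime p = Θ(1/n^{2/3}) E[X] diverges (above the triangle threshold p ~ 1/n).


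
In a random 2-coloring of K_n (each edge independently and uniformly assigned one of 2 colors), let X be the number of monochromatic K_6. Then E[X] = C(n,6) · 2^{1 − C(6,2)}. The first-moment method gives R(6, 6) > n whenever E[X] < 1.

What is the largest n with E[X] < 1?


We need C(n, 6) · 2^{1 − 15} < 1, i.e. C(n, 6) < 2^{15 − 1} = 16384.
Check values of n near the boundary:
  n = 16: C(16, 6) = 8008; 8008 < 16384? YES
  n = 17: C(17, 6) = 12376; 12376 < 16384? YES
  n = 18: C(18, 6) = 18564; 18564 < 16384? NO
The largest n with C(n, 6) < 16384 is n = 17 (where E[X] = 1547/2048 ≈ 0.755371). Hence R(6, 6) > 17, i.e. R(6, 6) ≥ 18.

Largest n = 17; hence R(6, 6) > 17.


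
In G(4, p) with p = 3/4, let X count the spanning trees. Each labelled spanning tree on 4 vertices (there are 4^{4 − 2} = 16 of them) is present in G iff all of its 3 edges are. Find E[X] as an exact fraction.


K_4 has 4^{4 − 2} = 16 labelled spanning trees.
For each such spanning tree H, let X_H = 1 if all 3 edges of H are present in G. Then P[X_H = 1] = p^{3} = (3/4)^{3} = 27/64.
By linearity: E[X] = Σ_H E[X_H] = 16 · p^{3} = 16 · 27/64 = 27/4.
Numerically: E[X] ≈ 6.75.

E[X] = 16 · (3/4)^{3} = 27/4 ≈ 6.75.


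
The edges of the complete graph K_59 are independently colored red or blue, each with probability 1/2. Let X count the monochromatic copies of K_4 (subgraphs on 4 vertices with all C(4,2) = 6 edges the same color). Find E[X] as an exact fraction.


Let X = Σ_S X_S over the C(59, 4) = 455126 subsets S of size 4, where X_S = 1 if the K_4 on S is monochromatic.
For a fixed S, the K_4 on S has C(4, 2) = 6 edges. P[all 6 edges red] = (1/2)^6, and likewise for blue, so P[monochromatic] = 2·(1/2)^6 = 2^{1 − 6} = 1/32.
Summing: E[X] = C(59, 4) · 2^{1 − 6} = 455126 · 1/32 = 227563/16.
Numerically: E[X] ≈ 14222.688.

E[X] = C(59,4)·2^(1−C(4,2)) = 227563/16 ≈ 14222.688.


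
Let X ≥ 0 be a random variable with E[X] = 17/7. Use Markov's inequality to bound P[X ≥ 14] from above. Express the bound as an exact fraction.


μ = E[X] = 17/7, a = 14.
Markov: P[X ≥ 14] ≤ μ/a = (17/7)/14 = 17/98.
Numerically: ≈ 0.173469.
(Since a = 14 > μ = 2.428571, the bound 17/98 is < 1 and informative.)

P[X ≥ 14] ≤ 17/98 ≈ 0.173469.


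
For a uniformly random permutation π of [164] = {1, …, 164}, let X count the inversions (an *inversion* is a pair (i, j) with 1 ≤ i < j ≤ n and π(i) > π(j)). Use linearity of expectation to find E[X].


Write X = Σ X_I over the C(164, 2) = 13366 pairs i < j, with X_I the indicator of one inversion.
There are 13366 indicators.
For each fixed pair i < j, the values π(i) and π(j) are two distinct elements of {1, …, 164} in uniformly random order; by symmetry P[π(i) > π(j)] = 1/2.
By linearity: E[X] = 13366 · (1/2) = C(164, 2) · (1/2) = 13366/2 = 6683 ≈ 6683.000.

E[X] = 6683 = 6683.000.


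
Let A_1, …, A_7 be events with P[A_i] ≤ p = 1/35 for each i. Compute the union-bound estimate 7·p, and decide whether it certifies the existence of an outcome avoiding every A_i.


Union bound: P[∪_{i=1}^{7} A_i] ≤ Σ_i P[A_i] ≤ 7·p = 7·(1/35) = 1/5.
Numerically: 1/5 ≈ 0.200000.
Is 1/5 < 1? YES.
Since P[∪ A_i] ≤ 1/5 < 1, the complement has P[∩ A_i^c] ≥ 1 − 1/5 = 4/5 > 0, so some outcome avoids every A_i.

7·p = 1/5 ≈ 0.200000; existence CERTIFIED by the union bound.


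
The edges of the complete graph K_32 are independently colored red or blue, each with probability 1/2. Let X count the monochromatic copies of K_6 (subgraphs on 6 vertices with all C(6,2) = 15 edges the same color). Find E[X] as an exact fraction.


Let X = Σ_S X_S over the C(32, 6) = 906192 subsets S of size 6, where X_S = 1 if the K_6 on S is monochromatic.
For a fixed S, the K_6 on S has C(6, 2) = 15 edges. P[all 15 edges red] = (1/2)^15, and likewise for blue, so P[monochromatic] = 2·(1/2)^15 = 2^{1 − 15} = 1/16384.
By linearity of expectation: E[X] = C(32, 6) · 2^{1 − 15} = 906192 · 1/16384 = 56637/1024.
Numerically: E[X] ≈ 55.3096.

E[X] = C(32,6)·2^(1−C(6,2)) = 56637/1024 ≈ 55.3096.


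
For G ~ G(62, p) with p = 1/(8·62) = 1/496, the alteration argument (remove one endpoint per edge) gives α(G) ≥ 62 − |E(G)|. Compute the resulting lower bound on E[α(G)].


E[|E(G)|] = C(62, 2)·p = 1891 · (1/496) = 61/16.
E[α(G)] ≥ n − E[|E(G)|] = 62 − 61/16 = 931/16.
Numerically: ≈ 58.188.
(This is only a lower bound; the true E[α(G)] may be larger.)

E[α(G)] ≥ 931/16 ≈ 58.188.


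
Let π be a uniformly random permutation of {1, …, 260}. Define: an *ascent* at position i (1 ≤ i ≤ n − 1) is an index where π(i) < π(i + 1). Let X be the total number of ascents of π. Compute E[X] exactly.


Write X = Σ X_I over i = 1, …, 259, with X_I the indicator of one ascent.
There are 259 indicators.
For each fixed i, the pair (π(i), π(i+1)) is a uniformly random ordered pair of distinct values from {1, …, 260}; by symmetry P[π(i) < π(i+1)] = 1/2.
By linearity: E[X] = 259 · (1/2) = (260 − 1) · (1/2) = 259/2 ≈ 129.50000.

E[X] = 259/2 = 129.50000.


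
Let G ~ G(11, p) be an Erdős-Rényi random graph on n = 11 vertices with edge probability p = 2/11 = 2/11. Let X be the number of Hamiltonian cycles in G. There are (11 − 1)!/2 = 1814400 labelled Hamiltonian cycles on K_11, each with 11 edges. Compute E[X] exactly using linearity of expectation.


K_11 has (11 − 1)!/2 = 1814400 labelled Hamiltonian cycles.
For each such Hamiltonian cycle H, let X_H = 1 if all 11 edges of H are present in G. Then P[X_H = 1] = p^{11} = (2/11)^{11} = 2048/285311670611.
By linearity of expectation: E[X] = Σ_H E[X_H] = 1814400 · p^{11} = 1814400 · 2048/285311670611 = 3715891200/285311670611.
Numerically: E[X] ≈ 0.01302.

E[X] = 1814400 · (2/11)^{11} = 3715891200/285311670611 ≈ 0.01302.


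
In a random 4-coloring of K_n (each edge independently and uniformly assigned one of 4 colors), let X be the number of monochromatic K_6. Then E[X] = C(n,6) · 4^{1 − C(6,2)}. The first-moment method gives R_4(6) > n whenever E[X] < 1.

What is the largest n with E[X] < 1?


We need C(n, 6) · 4^{1 − 15} < 1, i.e. C(n, 6) < 4^{15 − 1} = 268435456.
Check values of n near the boundary:
  n = 73: C(73, 6) = 170230452; 170230452 < 268435456? YES
  n = 74: C(74, 6) = 185250786; 185250786 < 268435456? YES
  n = 75: C(75, 6) = 201359550; 201359550 < 268435456? YES
  n = 76: C(76, 6) = 218618940; 218618940 < 268435456? YES
  n = 77: C(77, 6) = 237093780; 237093780 < 268435456? YES
  n = 78: C(78, 6) = 256851595; 256851595 < 268435456? YES
  n = 79: C(79, 6) = 277962685; 277962685 < 268435456? NO
  n = 80: C(80, 6) = 300500200; 300500200 < 268435456? NO
The largest n with C(n, 6) < 268435456 is n = 78 (where E[X] = 256851595/268435456 ≈ 0.9568468). Hence R_4(6) > 78, i.e. R_4(6) ≥ 79.

Largest n = 78; hence R_4(6) > 78.


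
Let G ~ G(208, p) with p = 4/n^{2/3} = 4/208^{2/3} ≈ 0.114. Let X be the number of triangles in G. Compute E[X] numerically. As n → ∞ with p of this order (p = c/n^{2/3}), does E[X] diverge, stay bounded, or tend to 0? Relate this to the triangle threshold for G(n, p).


Number of potential triangles: C(208, 3) = 1478256.
Each occurs with probability p³ ≈ (0.114)³ ≈ 1.47929e-03.
By linearity: E[X] = C(208, 3)·p³ ≈ 1478256 · 1.47929e-03 ≈ 2186.769.
Since α = 2/3 < 1, p = c/n^{2/3} ≫ 1/n is above the triangle threshold p ~ 1/n. Asymptotically E[X] ~ (c³/6)·n^{3(1−α)} = (4³/6)·n^{1} → ∞; triangles are abundant w.h.p.

E[X] ≈ 2186.769; in regime p = Θ(1/n^{2/3}) E[X] diverges (above the triangle threshold p ~ 1/n).


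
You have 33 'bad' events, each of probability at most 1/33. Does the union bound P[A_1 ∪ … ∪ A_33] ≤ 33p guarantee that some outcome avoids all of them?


Union bound: P[∪_{i=1}^{33} A_i] ≤ Σ_i P[A_i] ≤ 33·p = 33·(1/33) = 1.
Numerically: 1 ≈ 1.000000.
Is 1 < 1? NO.
Since the bound 1 is ≥ 1, the union bound is uninformative here; it does NOT by itself certify existence.

33·p = 1 ≈ 1.000000; existence NOT certified by the union bound.


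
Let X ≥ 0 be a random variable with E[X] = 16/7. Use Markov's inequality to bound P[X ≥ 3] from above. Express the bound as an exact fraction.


μ = E[X] = 16/7, a = 3.
Markov: P[X ≥ 3] ≤ μ/a = (16/7)/3 = 16/21.
Numerically: ≈ 0.7619.
(Since a = 3 > μ = 2.2857, the bound 16/21 is < 1 and informative.)

P[X ≥ 3] ≤ 16/21 ≈ 0.7619.


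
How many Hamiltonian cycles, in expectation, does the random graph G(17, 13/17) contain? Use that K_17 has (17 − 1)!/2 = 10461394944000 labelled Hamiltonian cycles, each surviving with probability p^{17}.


K_17 has (17 − 1)!/2 = 10461394944000 labelled Hamiltonian cycles.
For each such Hamiltonian cycle H, let X_H = 1 if all 17 edges of H are present in G. Then P[X_H = 1] = p^{17} = (13/17)^{17} = 8650415919381337933/827240261886336764177.
By linearity: E[X] = Σ_H E[X_H] = 10461394944000 · p^{17} = 10461394944000 · 8650415919381337933/827240261886336764177 = 90495417362513040260241610752000/827240261886336764177.
Numerically: E[X] ≈ 1.094e+11.

E[X] = 10461394944000 · (13/17)^{17} = 90495417362513040260241610752000/827240261886336764177 ≈ 1.094e+11.


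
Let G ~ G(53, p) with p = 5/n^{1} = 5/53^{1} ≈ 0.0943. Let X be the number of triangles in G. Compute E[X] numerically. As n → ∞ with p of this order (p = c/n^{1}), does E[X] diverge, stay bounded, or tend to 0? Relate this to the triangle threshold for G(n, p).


Number of potential triangles: C(53, 3) = 23426.
Each occurs with probability p³ ≈ (0.0943)³ ≈ 8.39619e-04.
By linearity: E[X] = C(53, 3)·p³ ≈ 23426 · 8.39619e-04 ≈ 19.669.
Here α = 1, so p = 5/n is exactly at the triangle threshold p ~ 1/n. Asymptotically E[X] → c³/6 = 5³/6 = 125/6 ≈ 20.833, a bounded constant. In this regime the triangle count is asymptotically Poisson(c³/6).

E[X] ≈ 19.669; in regime p = Θ(1/n^{1}) E[X] stays bounded (at the triangle threshold p ~ 1/n).


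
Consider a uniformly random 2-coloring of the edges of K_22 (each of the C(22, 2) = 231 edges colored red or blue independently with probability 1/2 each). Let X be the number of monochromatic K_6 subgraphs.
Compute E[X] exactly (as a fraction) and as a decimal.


Let X = Σ_S X_S over the C(22, 6) = 74613 subsets S of size 6, where X_S = 1 if the K_6 on S is monochromatic.
For a fixed S, the K_6 on S has C(6, 2) = 15 edges. P[all 15 edges red] = (1/2)^15, and likewise for blue, so P[monochromatic] = 2·(1/2)^15 = 2^{1 − 15} = 1/16384.
By linearity of expectation: E[X] = C(22, 6) · 2^{1 − 15} = 74613 · 1/16384 = 74613/16384.
Numerically: E[X] ≈ 4.5540.

E[X] = C(22,6)·2^(1−C(6,2)) = 74613/16384 ≈ 4.5540.


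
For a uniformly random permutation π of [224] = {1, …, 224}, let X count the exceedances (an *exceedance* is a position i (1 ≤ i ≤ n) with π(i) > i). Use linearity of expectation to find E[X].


Write X = Σ_{i=1}^{224} X_i, where X_i = 1_{π(i) > i}.
For each fixed i, π(i) is uniform over {1, …, 224} (marginal of a uniform permutation), so P[π(i) > i] = (n − i)/n. Summing: Σ_{i=1}^{224} (n − i)/n = (0 + 1 + … + 223)/224 = 224(224 − 1)/(2·224) = (224 − 1)/2.
Hence E[X] = Σ_{i=1}^{224} (224 − i)/224 = 223/2 ≈ 111.500.

E[X] = 223/2 = 111.500.


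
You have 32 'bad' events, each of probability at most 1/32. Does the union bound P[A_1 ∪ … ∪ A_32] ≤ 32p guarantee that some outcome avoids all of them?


Union bound: P[∪_{i=1}^{32} A_i] ≤ Σ_i P[A_i] ≤ 32·p = 32·(1/32) = 1.
Numerically: 1 ≈ 1.0000.
Is 1 < 1? NO.
Since the bound 1 is ≥ 1, the union bound is uninformative here; it does NOT by itself certify existence.

32·p = 1 ≈ 1.0000; existence NOT certified by the union bound.


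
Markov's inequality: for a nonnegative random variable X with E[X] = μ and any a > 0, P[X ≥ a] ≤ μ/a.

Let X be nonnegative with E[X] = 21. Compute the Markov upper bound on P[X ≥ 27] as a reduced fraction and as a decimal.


μ = E[X] = 21, a = 27.
Markov: P[X ≥ 27] ≤ μ/a = (21)/27 = 7/9.
Numerically: ≈ 0.7778.
(Since a = 27 > μ = 21.0000, the bound 7/9 is < 1 and informative.)

P[X ≥ 27] ≤ 7/9 ≈ 0.7778.


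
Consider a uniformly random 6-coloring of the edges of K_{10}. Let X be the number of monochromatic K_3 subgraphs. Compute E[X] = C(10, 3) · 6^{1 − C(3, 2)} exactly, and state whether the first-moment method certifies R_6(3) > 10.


E[X] = C(10, 3) · 6^{1 − 3} = 120 · 6^{−2} = 120/36.
As a reduced fraction: E[X] = 10/3 ≈ 3.333.
Is E[X] < 1? NO.
Since E[X] ≥ 1, the first-moment bound is inconclusive at n = 10; it does NOT by itself certify R_6(3) > 10.

E[X] = 10/3 ≈ 3.333; E[X] ≥ 1; first-moment method inconclusive here.


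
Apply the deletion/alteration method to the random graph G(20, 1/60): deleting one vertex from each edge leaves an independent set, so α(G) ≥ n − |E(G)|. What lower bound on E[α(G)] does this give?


E[|E(G)|] = C(20, 2)·p = 190 · (1/60) = 19/6.
E[α(G)] ≥ n − E[|E(G)|] = 20 − 19/6 = 101/6.
Numerically: ≈ 16.83333.
(This is only a lower bound; the true E[α(G)] may be larger.)

E[α(G)] ≥ 101/6 ≈ 16.83333.


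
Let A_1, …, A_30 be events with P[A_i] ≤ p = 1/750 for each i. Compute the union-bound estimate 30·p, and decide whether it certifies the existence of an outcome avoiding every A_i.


Union bound: P[∪_{i=1}^{30} A_i] ≤ Σ_i P[A_i] ≤ 30·p = 30·(1/750) = 1/25.
Numerically: 1/25 ≈ 0.040.
Is 1/25 < 1? YES.
Since P[∪ A_i] ≤ 1/25 < 1, the complement has P[∩ A_i^c] ≥ 1 − 1/25 = 24/25 > 0, so some outcome avoids every A_i.

30·p = 1/25 ≈ 0.040; existence CERTIFIED by the union bound.


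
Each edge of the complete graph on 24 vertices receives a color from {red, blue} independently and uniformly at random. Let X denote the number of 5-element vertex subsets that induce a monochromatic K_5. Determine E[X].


Let X = Σ_S X_S over the C(24, 5) = 42504 subsets S of size 5, where X_S = 1 if the K_5 on S is monochromatic.
For a fixed S, the K_5 on S has C(5, 2) = 10 edges. P[all 10 edges red] = (1/2)^10, and likewise for blue, so P[monochromatic] = 2·(1/2)^10 = 2^{1 − 10} = 1/512.
By linearity of expectation: E[X] = C(24, 5) · 2^{1 − 10} = 42504 · 1/512 = 5313/64.
Numerically: E[X] ≈ 83.015625.

E[X] = C(24,5)·2^(1−C(5,2)) = 5313/64 ≈ 83.015625.


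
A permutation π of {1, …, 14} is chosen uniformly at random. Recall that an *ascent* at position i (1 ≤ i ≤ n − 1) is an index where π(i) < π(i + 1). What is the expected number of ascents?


Write X = Σ X_I over i = 1, …, 13, with X_I the indicator of one ascent.
There are 13 indicators.
For each fixed i, the pair (π(i), π(i+1)) is a uniformly random ordered pair of distinct values from {1, …, 14}; by symmetry P[π(i) < π(i+1)] = 1/2.
By linearity: E[X] = 13 · (1/2) = (14 − 1) · (1/2) = 13/2 ≈ 6.50000.

E[X] = 13/2 = 6.50000.


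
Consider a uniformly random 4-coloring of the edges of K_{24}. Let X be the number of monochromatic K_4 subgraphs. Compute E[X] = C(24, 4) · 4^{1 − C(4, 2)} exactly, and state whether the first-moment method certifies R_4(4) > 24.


E[X] = C(24, 4) · 4^{1 − 6} = 10626 · 4^{−5} = 10626/1024.
As a reduced fraction: E[X] = 5313/512 ≈ 10.37695.
Is E[X] < 1? NO.
Since E[X] ≥ 1, the first-moment bound is inconclusive at n = 24; it does NOT by itself certify R_4(4) > 24.

E[X] = 5313/512 ≈ 10.37695; E[X] ≥ 1; first-moment method inconclusive here.


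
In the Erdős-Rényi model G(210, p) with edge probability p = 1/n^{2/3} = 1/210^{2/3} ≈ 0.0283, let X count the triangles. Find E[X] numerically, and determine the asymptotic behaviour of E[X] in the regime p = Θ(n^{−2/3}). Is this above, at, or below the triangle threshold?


Number of potential triangles: C(210, 3) = 1521520.
Each occurs with probability p³ ≈ (0.0283)³ ≈ 2.26757e-05.
By linearity: E[X] = C(210, 3)·p³ ≈ 1521520 · 2.26757e-05 ≈ 34.502.
Since α = 2/3 < 1, p = c/n^{2/3} ≫ 1/n is above the triangle threshold p ~ 1/n. Asymptotically E[X] ~ (c³/6)·n^{3(1−α)} = (1³/6)·n^{1} → ∞; triangles are abundant w.h.p.

E[X] ≈ 34.502; in regime p = Θ(1/n^{2/3}) E[X] diverges (above the triangle threshold p ~ 1/n).


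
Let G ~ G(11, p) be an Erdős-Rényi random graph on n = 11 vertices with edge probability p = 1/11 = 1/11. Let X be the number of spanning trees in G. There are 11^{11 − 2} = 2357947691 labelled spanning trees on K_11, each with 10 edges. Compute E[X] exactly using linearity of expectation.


K_11 has 11^{11 − 2} = 2357947691 labelled spanning trees.
For each such spanning tree H, let X_H = 1 if all 10 edges of H are present in G. Then P[X_H = 1] = p^{10} = (1/11)^{10} = 1/25937424601.
Summing the indicators: E[X] = Σ_H E[X_H] = 2357947691 · p^{10} = 2357947691 · 1/25937424601 = 1/11.
Numerically: E[X] ≈ 0.0909091.

E[X] = 2357947691 · (1/11)^{10} = 1/11 ≈ 0.0909091.


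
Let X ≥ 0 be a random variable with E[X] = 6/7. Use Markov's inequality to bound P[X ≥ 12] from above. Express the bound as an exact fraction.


μ = E[X] = 6/7, a = 12.
Markov: P[X ≥ 12] ≤ μ/a = (6/7)/12 = 1/14.
Numerically: ≈ 0.071429.
(Since a = 12 > μ = 0.857143, the bound 1/14 is < 1 and informative.)

P[X ≥ 12] ≤ 1/14 ≈ 0.071429.


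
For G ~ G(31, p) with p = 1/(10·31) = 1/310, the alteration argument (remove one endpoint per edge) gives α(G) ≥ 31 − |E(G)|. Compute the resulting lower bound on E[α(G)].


E[|E(G)|] = C(31, 2)·p = 465 · (1/310) = 3/2.
E[α(G)] ≥ n − E[|E(G)|] = 31 − 3/2 = 59/2.
Numerically: ≈ 29.500.
(This is only a lower bound; the true E[α(G)] may be larger.)

E[α(G)] ≥ 59/2 ≈ 29.500.


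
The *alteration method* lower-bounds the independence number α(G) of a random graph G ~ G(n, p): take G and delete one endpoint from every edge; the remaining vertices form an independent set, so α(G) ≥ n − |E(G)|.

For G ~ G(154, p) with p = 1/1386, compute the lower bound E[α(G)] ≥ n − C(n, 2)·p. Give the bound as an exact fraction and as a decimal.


E[|E(G)|] = C(154, 2)·p = 11781 · (1/1386) = 17/2.
E[α(G)] ≥ n − E[|E(G)|] = 154 − 17/2 = 291/2.
Numerically: ≈ 145.50000.
(This is only a lower bound; the true E[α(G)] may be larger.)

E[α(G)] ≥ 291/2 ≈ 145.50000.


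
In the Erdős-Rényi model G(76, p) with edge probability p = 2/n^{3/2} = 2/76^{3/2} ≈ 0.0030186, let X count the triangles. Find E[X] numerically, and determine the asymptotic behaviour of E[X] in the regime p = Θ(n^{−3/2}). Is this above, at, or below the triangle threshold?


Number of potential triangles: C(76, 3) = 70300.
Each occurs with probability p³ ≈ (0.0030186)³ ≈ 2.7506088e-08.
By linearity: E[X] = C(76, 3)·p³ ≈ 70300 · 2.7506088e-08 ≈ 0.00193.
Since α = 3/2 > 1, p = c/n^{3/2} = o(1/n) is below the triangle threshold p ~ 1/n. Asymptotically E[X] ~ (c³/6)·n^{3(1−α)} = (2³/6)·n^{-1.5} → 0, so by Markov's inequality G has no triangles w.h.p.

E[X] ≈ 0.00193; in regime p = Θ(1/n^{3/2}) E[X] tends to 0 (below the triangle threshold p ~ 1/n).


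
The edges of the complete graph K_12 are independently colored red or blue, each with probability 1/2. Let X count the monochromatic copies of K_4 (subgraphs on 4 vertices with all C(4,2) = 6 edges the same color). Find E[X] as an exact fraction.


Let X = Σ_S X_S over the C(12, 4) = 495 subsets S of size 4, where X_S = 1 if the K_4 on S is monochromatic.
For a fixed S, the K_4 on S has C(4, 2) = 6 edges. P[all 6 edges red] = (1/2)^6, and likewise for blue, so P[monochromatic] = 2·(1/2)^6 = 2^{1 − 6} = 1/32.
By linearity: E[X] = C(12, 4) · 2^{1 − 6} = 495 · 1/32 = 495/32.
Numerically: E[X] ≈ 15.468750.

E[X] = C(12,4)·2^(1−C(4,2)) = 495/32 ≈ 15.468750.


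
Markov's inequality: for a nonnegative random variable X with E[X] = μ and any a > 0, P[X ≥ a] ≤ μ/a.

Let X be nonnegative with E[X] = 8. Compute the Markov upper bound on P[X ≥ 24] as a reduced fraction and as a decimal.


μ = E[X] = 8, a = 24.
Markov: P[X ≥ 24] ≤ μ/a = (8)/24 = 1/3.
Numerically: ≈ 0.33333.
(Since a = 24 > μ = 8.00000, the bound 1/3 is < 1 and informative.)

P[X ≥ 24] ≤ 1/3 ≈ 0.33333.


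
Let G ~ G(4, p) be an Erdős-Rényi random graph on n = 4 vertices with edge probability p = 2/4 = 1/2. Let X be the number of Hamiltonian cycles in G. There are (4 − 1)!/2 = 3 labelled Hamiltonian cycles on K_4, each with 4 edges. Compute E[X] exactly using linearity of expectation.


K_4 has (4 − 1)!/2 = 3 labelled Hamiltonian cycles.
For each such Hamiltonian cycle H, let X_H = 1 if all 4 edges of H are present in G. Then P[X_H = 1] = p^{4} = (1/2)^{4} = 1/16.
Summing the indicators: E[X] = Σ_H E[X_H] = 3 · p^{4} = 3 · 1/16 = 3/16.
Numerically: E[X] ≈ 0.188.

E[X] = 3 · (1/2)^{4} = 3/16 ≈ 0.188.


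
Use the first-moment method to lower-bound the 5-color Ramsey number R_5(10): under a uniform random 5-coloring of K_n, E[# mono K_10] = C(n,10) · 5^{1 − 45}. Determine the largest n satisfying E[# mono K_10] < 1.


We need C(n, 10) · 5^{1 − 45} < 1, i.e. C(n, 10) < 5^{45 − 1} = 5684341886080801486968994140625.
Check values of n near the boundary:
  n = 5386: C(5386, 10) = 5613966214234562222231428510561; 5613966214234562222231428510561 < 5684341886080801486968994140625? YES
  n = 5387: C(5387, 10) = 5624406917627224603154306376491; 5624406917627224603154306376491 < 5684341886080801486968994140625? YES
  n = 5388: C(5388, 10) = 5634865093375880654852250419586; 5634865093375880654852250419586 < 5684341886080801486968994140625? YES
  n = 5389: C(5389, 10) = 5645340767466558997768874792926; 5645340767466558997768874792926 < 5684341886080801486968994140625? YES
  n = 5390: C(5390, 10) = 5655833965919099070255434039753; 5655833965919099070255434039753 < 5684341886080801486968994140625? YES
  n = 5391: C(5391, 10) = 5666344714787188828795213697883; 5666344714787188828795213697883 < 5684341886080801486968994140625? YES
  n = 5392: C(5392, 10) = 5676873040158402483252283957448; 5676873040158402483252283957448 < 5684341886080801486968994140625? YES
  n = 5393: C(5393, 10) = 5687418968154238267170642278008; 5687418968154238267170642278008 < 5684341886080801486968994140625? NO
  n = 5394: C(5394, 10) = 5697982524930156243149785372878; 5697982524930156243149785372878 < 5684341886080801486968994140625? NO
The largest n with C(n, 10) < 5684341886080801486968994140625 is n = 5392 (where E[X] = 5676873040158402483252283957448/5684341886080801486968994140625 ≈ 0.999). Hence R_5(10) > 5392, i.e. R_5(10) ≥ 5393.

Largest n = 5392; hence R_5(10) > 5392.


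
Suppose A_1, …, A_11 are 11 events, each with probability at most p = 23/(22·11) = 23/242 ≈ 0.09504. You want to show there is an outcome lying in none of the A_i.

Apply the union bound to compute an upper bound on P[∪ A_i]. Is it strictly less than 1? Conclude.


Union bound: P[∪_{i=1}^{11} A_i] ≤ Σ_i P[A_i] ≤ 11·p = 11·(23/242) = 23/22.
Numerically: 23/22 ≈ 1.04545.
Is 23/22 < 1? NO.
Since the bound 23/22 is ≥ 1, the union bound is uninformative here; it does NOT by itself certify existence.

11·p = 23/22 ≈ 1.04545; existence NOT certified by the union bound.


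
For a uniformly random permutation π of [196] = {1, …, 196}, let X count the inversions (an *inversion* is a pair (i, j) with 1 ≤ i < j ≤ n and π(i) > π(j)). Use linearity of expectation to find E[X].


Write X = Σ X_I over the C(196, 2) = 19110 pairs i < j, with X_I the indicator of one inversion.
There are 19110 indicators.
For each fixed pair i < j, the values π(i) and π(j) are two distinct elements of {1, …, 196} in uniformly random order; by symmetry P[π(i) > π(j)] = 1/2.
By linearity: E[X] = 19110 · (1/2) = C(196, 2) · (1/2) = 19110/2 = 9555 ≈ 9555.0000.

E[X] = 9555 = 9555.0000.


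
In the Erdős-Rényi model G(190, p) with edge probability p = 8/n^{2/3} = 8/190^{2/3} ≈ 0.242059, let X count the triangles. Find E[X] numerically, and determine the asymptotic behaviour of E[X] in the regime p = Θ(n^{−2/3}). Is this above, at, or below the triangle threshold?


Number of potential triangles: C(190, 3) = 1125180.
Each occurs with probability p³ ≈ (0.242059)³ ≈ 1.41828255e-02.
By linearity: E[X] = C(190, 3)·p³ ≈ 1125180 · 1.41828255e-02 ≈ 15958.231579.
Since α = 2/3 < 1, p = c/n^{2/3} ≫ 1/n is above the triangle threshold p ~ 1/n. Asymptotically E[X] ~ (c³/6)·n^{3(1−α)} = (8³/6)·n^{1} → ∞; triangles are abundant w.h.p.

E[X] ≈ 15958.231579; in regime p = Θ(1/n^{2/3}) E[X] diverges (above the triangle threshold p ~ 1/n).


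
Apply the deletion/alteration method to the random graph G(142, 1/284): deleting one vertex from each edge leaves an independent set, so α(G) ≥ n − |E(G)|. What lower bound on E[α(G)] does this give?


E[|E(G)|] = C(142, 2)·p = 10011 · (1/284) = 141/4.
E[α(G)] ≥ n − E[|E(G)|] = 142 − 141/4 = 427/4.
Numerically: ≈ 106.7500.
(This is only a lower bound; the true E[α(G)] may be larger.)

E[α(G)] ≥ 427/4 ≈ 106.7500.


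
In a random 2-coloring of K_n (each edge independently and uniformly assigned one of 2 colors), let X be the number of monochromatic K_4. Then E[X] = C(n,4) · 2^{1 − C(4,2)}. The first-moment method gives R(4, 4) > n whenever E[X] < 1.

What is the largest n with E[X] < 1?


We need C(n, 4) · 2^{1 − 6} < 1, i.e. C(n, 4) < 2^{6 − 1} = 32.
Check values of n near the boundary:
  n = 4: C(4, 4) = 1; 1 < 32? YES
  n = 5: C(5, 4) = 5; 5 < 32? YES
  n = 6: C(6, 4) = 15; 15 < 32? YES
  n = 7: C(7, 4) = 35; 35 < 32? NO
  n = 8: C(8, 4) = 70; 70 < 32? NO
  n = 9: C(9, 4) = 126; 126 < 32? NO
The largest n with C(n, 4) < 32 is n = 6 (where E[X] = 15/32 ≈ 0.4688). Hence R(4, 4) > 6, i.e. R(4, 4) ≥ 7.

Largest n = 6; hence R(4, 4) > 6.


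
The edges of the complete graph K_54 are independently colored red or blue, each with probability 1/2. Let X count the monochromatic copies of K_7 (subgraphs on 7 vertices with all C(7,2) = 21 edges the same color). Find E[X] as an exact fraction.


Let X = Σ_S X_S over the C(54, 7) = 177100560 subsets S of size 7, where X_S = 1 if the K_7 on S is monochromatic.
For a fixed S, the K_7 on S has C(7, 2) = 21 edges. P[all 21 edges red] = (1/2)^21, and likewise for blue, so P[monochromatic] = 2·(1/2)^21 = 2^{1 − 21} = 1/1048576.
By linearity of expectation: E[X] = C(54, 7) · 2^{1 − 21} = 177100560 · 1/1048576 = 11068785/65536.
Numerically: E[X] ≈ 168.89626.

E[X] = C(54,7)·2^(1−C(7,2)) = 11068785/65536 ≈ 168.89626.


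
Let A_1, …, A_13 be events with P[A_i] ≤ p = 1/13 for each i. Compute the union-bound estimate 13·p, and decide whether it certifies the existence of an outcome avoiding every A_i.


Union bound: P[∪_{i=1}^{13} A_i] ≤ Σ_i P[A_i] ≤ 13·p = 13·(1/13) = 1.
Numerically: 1 ≈ 1.00000.
Is 1 < 1? NO.
Since the bound 1 is ≥ 1, the union bound is uninformative here; it does NOT by itself certify existence.

13·p = 1 ≈ 1.00000; existence NOT certified by the union bound.


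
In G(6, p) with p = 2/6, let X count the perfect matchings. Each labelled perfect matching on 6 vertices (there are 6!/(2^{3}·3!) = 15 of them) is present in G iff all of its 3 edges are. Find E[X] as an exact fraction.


K_6 has 6!/(2^{3}·3!) = 15 labelled perfect matchings.
For each such perfect matching H, let X_H = 1 if all 3 edges of H are present in G. Then P[X_H = 1] = p^{3} = (1/3)^{3} = 1/27.
By linearity of expectation: E[X] = Σ_H E[X_H] = 15 · p^{3} = 15 · 1/27 = 5/9.
Numerically: E[X] ≈ 0.55556.

E[X] = 15 · (1/3)^{3} = 5/9 ≈ 0.55556.


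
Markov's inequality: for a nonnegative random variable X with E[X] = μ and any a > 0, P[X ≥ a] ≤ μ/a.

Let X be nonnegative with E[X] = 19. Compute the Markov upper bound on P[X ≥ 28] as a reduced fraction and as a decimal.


μ = E[X] = 19, a = 28.
Markov: P[X ≥ 28] ≤ μ/a = (19)/28 = 19/28.
Numerically: ≈ 0.6786.
(Since a = 28 > μ = 19.0000, the bound 19/28 is < 1 and informative.)

P[X ≥ 28] ≤ 19/28 ≈ 0.6786.


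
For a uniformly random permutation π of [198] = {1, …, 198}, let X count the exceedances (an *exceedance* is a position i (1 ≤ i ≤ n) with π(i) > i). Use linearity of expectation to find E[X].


Write X = Σ_{i=1}^{198} X_i, where X_i = 1_{π(i) > i}.
For each fixed i, π(i) is uniform over {1, …, 198} (marginal of a uniform permutation), so P[π(i) > i] = (n − i)/n. Summing: Σ_{i=1}^{198} (n − i)/n = (0 + 1 + … + 197)/198 = 198(198 − 1)/(2·198) = (198 − 1)/2.
Hence E[X] = Σ_{i=1}^{198} (198 − i)/198 = 197/2 ≈ 98.500000.

E[X] = 197/2 = 98.500000.


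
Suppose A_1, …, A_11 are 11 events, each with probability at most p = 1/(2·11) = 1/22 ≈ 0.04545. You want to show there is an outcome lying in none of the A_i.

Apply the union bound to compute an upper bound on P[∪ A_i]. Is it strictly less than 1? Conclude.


Union bound: P[∪_{i=1}^{11} A_i] ≤ Σ_i P[A_i] ≤ 11·p = 11·(1/22) = 1/2.
Numerically: 1/2 ≈ 0.50000.
Is 1/2 < 1? YES.
Since P[∪ A_i] ≤ 1/2 < 1, the complement has P[∩ A_i^c] ≥ 1 − 1/2 = 1/2 > 0, so some outcome avoids every A_i.

11·p = 1/2 ≈ 0.50000; existence CERTIFIED by the union bound.


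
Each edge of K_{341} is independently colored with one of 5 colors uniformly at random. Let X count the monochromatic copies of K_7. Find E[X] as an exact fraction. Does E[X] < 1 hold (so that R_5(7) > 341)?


E[X] = C(341, 7) · 5^{1 − 21} = 99984606876440 · 5^{−20} = 99984606876440/95367431640625.
As a reduced fraction: E[X] = 19996921375288/19073486328125 ≈ 1.048415.
Is E[X] < 1? NO.
Since E[X] ≥ 1, the first-moment bound is inconclusive at n = 341; it does NOT by itself certify R_5(7) > 341.

E[X] = 19996921375288/19073486328125 ≈ 1.048415; E[X] ≥ 1; first-moment method inconclusive here.


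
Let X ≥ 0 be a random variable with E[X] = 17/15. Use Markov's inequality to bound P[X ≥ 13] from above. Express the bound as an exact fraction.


μ = E[X] = 17/15, a = 13.
Markov: P[X ≥ 13] ≤ μ/a = (17/15)/13 = 17/195.
Numerically: ≈ 0.08718.
(Since a = 13 > μ = 1.13333, the bound 17/195 is < 1 and informative.)

P[X ≥ 13] ≤ 17/195 ≈ 0.08718.


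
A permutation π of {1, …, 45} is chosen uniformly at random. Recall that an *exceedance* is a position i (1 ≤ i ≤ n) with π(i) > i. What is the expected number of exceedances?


Write X = Σ_{i=1}^{45} X_i, where X_i = 1_{π(i) > i}.
For each fixed i, π(i) is uniform over {1, …, 45} (marginal of a uniform permutation), so P[π(i) > i] = (n − i)/n. Summing: Σ_{i=1}^{45} (n − i)/n = (0 + 1 + … + 44)/45 = 45(45 − 1)/(2·45) = (45 − 1)/2.
Hence E[X] = Σ_{i=1}^{45} (45 − i)/45 = 22 ≈ 22.000.

E[X] = 22 = 22.000.


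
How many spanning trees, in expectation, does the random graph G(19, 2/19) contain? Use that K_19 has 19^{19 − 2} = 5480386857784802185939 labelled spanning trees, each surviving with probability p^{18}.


K_19 has 19^{19 − 2} = 5480386857784802185939 labelled spanning trees.
For each such spanning tree H, let X_H = 1 if all 18 edges of H are present in G. Then P[X_H = 1] = p^{18} = (2/19)^{18} = 262144/104127350297911241532841.
By linearity of expectation: E[X] = Σ_H E[X_H] = 5480386857784802185939 · p^{18} = 5480386857784802185939 · 262144/104127350297911241532841 = 262144/19.
Numerically: E[X] ≈ 1.38e+04.

E[X] = 5480386857784802185939 · (2/19)^{18} = 262144/19 ≈ 1.38e+04.


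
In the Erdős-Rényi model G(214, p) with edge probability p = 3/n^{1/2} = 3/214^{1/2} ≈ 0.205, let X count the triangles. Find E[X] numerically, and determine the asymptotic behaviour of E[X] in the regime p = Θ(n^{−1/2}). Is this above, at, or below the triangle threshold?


Number of potential triangles: C(214, 3) = 1610564.
Each occurs with probability p³ ≈ (0.205)³ ≈ 8.62468e-03.
By linearity: E[X] = C(214, 3)·p³ ≈ 1610564 · 8.62468e-03 ≈ 13890.603.
Since α = 1/2 < 1, p = c/n^{1/2} ≫ 1/n is above the triangle threshold p ~ 1/n. Asymptotically E[X] ~ (c³/6)·n^{3(1−α)} = (3³/6)·n^{1.5} → ∞; triangles are abundant w.h.p.

E[X] ≈ 13890.603; in regime p = Θ(1/n^{1/2}) E[X] diverges (above the triangle threshold p ~ 1/n).


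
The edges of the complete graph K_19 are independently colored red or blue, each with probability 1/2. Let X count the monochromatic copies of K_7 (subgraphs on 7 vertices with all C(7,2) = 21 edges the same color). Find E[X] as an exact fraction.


Let X = Σ_S X_S over the C(19, 7) = 50388 subsets S of size 7, where X_S = 1 if the K_7 on S is monochromatic.
For a fixed S, the K_7 on S has C(7, 2) = 21 edges. P[all 21 edges red] = (1/2)^21, and likewise for blue, so P[monochromatic] = 2·(1/2)^21 = 2^{1 − 21} = 1/1048576.
By linearity of expectation: E[X] = C(19, 7) · 2^{1 − 21} = 50388 · 1/1048576 = 12597/262144.
Numerically: E[X] ≈ 0.048.

E[X] = C(19,7)·2^(1−C(7,2)) = 12597/262144 ≈ 0.048.


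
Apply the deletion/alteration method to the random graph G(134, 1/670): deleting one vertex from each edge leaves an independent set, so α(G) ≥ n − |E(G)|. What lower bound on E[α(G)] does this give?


E[|E(G)|] = C(134, 2)·p = 8911 · (1/670) = 133/10.
E[α(G)] ≥ n − E[|E(G)|] = 134 − 133/10 = 1207/10.
Numerically: ≈ 120.700.
(This is only a lower bound; the true E[α(G)] may be larger.)

E[α(G)] ≥ 1207/10 ≈ 120.700.


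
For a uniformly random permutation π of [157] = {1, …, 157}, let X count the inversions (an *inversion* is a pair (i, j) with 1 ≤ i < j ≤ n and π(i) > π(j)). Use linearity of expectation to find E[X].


Write X = Σ X_I over the C(157, 2) = 12246 pairs i < j, with X_I the indicator of one inversion.
There are 12246 indicators.
For each fixed pair i < j, the values π(i) and π(j) are two distinct elements of {1, …, 157} in uniformly random order; by symmetry P[π(i) > π(j)] = 1/2.
By linearity: E[X] = 12246 · (1/2) = C(157, 2) · (1/2) = 12246/2 = 6123 ≈ 6123.0000.

E[X] = 6123 = 6123.0000.
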